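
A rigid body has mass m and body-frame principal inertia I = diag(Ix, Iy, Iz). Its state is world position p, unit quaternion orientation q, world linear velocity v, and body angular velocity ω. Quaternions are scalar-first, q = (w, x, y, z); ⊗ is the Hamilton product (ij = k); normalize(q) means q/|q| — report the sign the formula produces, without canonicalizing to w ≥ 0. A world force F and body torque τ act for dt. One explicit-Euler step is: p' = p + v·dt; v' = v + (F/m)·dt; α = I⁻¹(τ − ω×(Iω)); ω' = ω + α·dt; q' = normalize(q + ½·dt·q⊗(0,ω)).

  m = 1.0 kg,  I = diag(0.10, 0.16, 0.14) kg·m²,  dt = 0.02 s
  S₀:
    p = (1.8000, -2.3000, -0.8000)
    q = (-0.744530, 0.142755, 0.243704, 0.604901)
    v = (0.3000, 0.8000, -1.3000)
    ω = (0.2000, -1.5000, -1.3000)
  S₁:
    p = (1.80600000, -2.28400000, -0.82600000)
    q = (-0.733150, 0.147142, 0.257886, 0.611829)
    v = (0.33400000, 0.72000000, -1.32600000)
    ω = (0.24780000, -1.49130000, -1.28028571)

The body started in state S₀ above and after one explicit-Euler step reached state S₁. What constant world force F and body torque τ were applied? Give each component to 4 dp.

F = (1.7000, -4.0000, -1.3000)
τ = (0.2000, 0.0800, 0.1200)

ω₁ − ω₀ = (0.04780000, 0.00870000, 0.01971429)
applied torque τ = (0.2000, 0.0800, 0.1200)
Δv = v₁−v₀ = (0.03400000, -0.08000000, -0.02600000)
m·(v₁−v₀)/dt = (1.7000, -4.0000, -1.3000)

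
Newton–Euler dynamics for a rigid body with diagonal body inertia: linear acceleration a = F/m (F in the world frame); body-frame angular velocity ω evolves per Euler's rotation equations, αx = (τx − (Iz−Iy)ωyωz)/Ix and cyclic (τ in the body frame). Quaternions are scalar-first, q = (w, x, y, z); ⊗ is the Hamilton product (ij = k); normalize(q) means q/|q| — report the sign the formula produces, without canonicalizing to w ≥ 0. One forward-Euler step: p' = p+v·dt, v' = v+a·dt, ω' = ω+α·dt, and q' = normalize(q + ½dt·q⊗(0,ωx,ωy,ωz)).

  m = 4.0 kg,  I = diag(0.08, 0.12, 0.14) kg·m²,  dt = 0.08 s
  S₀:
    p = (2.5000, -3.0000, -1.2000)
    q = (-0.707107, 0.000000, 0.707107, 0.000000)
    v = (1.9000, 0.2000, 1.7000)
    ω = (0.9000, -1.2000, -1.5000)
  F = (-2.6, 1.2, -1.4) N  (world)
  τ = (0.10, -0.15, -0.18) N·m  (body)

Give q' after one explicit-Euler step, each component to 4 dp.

q' = (-0.6708, -0.0676, 0.7384, 0.0169)

q⊗(0,ω) = (0.8485284, -1.6970568, 0.8485284, 0.4242642)
q + ½dt·q⊗(0,ω), renormalized = (-0.6708, -0.0676, 0.7384, 0.0169)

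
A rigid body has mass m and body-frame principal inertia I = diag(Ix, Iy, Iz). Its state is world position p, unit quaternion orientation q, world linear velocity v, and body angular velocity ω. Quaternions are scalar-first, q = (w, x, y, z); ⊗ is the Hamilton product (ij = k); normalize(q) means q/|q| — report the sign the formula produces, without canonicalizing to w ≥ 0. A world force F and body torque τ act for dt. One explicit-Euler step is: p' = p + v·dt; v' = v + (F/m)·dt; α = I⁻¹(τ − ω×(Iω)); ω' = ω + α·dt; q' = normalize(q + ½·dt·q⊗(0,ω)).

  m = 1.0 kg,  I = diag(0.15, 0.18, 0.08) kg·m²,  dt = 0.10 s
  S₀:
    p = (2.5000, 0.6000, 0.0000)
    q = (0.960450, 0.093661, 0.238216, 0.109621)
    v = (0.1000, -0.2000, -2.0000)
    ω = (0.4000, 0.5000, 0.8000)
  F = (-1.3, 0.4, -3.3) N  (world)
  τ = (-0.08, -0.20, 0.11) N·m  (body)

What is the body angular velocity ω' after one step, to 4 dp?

ω' = (0.3733, 0.3764, 0.9300)

ω×(Iω) gyroscopic = (-0.0400, 0.0224, 0.0060)
angular accel α = (-0.2667, -1.2356, 1.3000)
new body rate ω' = (0.3733, 0.3764, 0.9300)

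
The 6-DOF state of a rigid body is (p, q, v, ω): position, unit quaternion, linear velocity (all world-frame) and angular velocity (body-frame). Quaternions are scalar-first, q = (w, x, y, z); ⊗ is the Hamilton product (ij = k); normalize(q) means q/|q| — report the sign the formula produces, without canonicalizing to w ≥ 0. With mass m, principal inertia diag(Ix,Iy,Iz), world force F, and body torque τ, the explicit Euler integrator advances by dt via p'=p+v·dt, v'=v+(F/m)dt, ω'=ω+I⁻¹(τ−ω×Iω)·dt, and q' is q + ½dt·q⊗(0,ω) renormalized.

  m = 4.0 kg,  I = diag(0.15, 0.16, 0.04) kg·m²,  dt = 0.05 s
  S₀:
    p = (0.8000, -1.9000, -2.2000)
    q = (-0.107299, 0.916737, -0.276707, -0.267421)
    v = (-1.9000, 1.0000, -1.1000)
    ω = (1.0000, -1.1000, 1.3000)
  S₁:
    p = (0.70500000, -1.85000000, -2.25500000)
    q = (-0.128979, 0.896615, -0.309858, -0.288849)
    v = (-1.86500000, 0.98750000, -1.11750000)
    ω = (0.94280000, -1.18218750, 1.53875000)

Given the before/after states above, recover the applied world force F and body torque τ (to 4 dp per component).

F = (2.8000, -1.0000, -1.4000)
τ = (0.0000, -0.1200, 0.1800)

rate change Δω = (-0.05720000, -0.08218750, 0.23875000)
ω₀×(Iω₀) = (0.1716, 0.1430, -0.0110)
τ = I·(Δω/dt) + ω₀×(Iω₀) = (0.0000, -0.1200, 0.1800)
velocity change Δv = (0.03500000, -0.01250000, -0.01750000)
m·(v₁−v₀)/dt = (2.8000, -1.0000, -1.4000)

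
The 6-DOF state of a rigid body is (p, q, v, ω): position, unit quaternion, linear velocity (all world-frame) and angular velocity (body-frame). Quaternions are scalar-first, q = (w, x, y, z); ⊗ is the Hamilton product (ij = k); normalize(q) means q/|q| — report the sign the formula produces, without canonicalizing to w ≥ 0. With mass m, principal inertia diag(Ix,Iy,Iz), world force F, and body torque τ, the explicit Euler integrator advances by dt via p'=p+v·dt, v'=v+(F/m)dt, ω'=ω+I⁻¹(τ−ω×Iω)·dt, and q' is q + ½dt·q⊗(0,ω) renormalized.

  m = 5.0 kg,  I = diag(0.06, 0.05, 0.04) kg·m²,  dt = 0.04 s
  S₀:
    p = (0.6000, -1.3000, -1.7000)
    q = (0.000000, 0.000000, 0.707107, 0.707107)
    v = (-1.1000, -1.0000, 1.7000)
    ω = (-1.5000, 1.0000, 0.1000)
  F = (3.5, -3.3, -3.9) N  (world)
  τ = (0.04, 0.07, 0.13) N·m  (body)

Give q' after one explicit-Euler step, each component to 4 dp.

q⊗(0,ω) = (-0.7778177, -0.6363963, -1.0606605, 1.0606605)
q' = normalize(q + ½dt·q⊗(0,ω)) = (-0.0155, -0.0127, 0.6854, 0.7278)

q' = (-0.0155, -0.0127, 0.6854, 0.7278)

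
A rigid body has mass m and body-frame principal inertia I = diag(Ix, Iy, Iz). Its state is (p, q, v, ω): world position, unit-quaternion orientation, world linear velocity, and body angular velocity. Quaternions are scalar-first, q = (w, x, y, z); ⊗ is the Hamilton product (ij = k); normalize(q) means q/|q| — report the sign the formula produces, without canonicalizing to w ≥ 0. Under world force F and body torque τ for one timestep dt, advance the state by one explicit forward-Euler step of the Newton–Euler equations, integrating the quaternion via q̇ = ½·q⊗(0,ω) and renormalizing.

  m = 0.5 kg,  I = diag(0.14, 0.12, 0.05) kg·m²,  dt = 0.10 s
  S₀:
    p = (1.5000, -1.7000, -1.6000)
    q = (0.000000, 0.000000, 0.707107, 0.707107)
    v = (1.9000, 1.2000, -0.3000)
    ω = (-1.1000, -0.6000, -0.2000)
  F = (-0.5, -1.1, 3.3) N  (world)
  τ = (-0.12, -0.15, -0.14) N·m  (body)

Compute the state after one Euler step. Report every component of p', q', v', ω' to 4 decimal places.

linear accel F/m = (-1.0000, -2.2000, 6.6000)
p + v·dt = (1.6900, -1.5800, -1.6300)
new velocity v' = (1.8000, 0.9800, 0.3600)
gyro term ω×Iω = (-0.0084, 0.0198, -0.0132)
angular accel α = (-0.7971, -1.4150, -2.5360)
new body rate ω' = (-1.1797, -0.7415, -0.4536)
Hamilton product q⊗(0,ω) = (0.5656856, 0.2828428, -0.7778177, 0.7778177)
updated quaternion q' = (0.0282, 0.0141, 0.6669, 0.7445)

p' = (1.6900, -1.5800, -1.6300)
q' = (0.0282, 0.0141, 0.6669, 0.7445)
v' = (1.8000, 0.9800, 0.3600)
ω' = (-1.1797, -0.7415, -0.4536)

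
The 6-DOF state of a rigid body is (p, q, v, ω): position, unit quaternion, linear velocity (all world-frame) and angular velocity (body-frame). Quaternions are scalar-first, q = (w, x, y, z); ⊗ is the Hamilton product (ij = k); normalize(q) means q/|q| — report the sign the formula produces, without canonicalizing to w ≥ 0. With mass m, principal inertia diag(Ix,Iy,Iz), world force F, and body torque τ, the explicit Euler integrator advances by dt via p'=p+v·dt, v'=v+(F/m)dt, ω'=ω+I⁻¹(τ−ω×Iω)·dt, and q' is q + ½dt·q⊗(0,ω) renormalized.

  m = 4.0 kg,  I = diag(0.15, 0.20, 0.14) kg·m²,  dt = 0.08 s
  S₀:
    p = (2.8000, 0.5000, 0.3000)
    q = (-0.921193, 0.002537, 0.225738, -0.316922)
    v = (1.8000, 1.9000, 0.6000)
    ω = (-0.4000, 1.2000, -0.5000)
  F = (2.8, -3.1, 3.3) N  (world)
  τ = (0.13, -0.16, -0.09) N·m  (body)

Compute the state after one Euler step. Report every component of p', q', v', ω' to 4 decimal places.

p' = (2.9440, 0.6520, 0.3480)
q' = (-0.9369, 0.0279, 0.1864, -0.2943)
v' = (1.8560, 1.8380, 0.6660)
ω' = (-0.3499, 1.1352, -0.5377)

a = F/m = (0.7000, -0.7750, 0.8250)
p + v·dt = (2.9440, 0.6520, 0.3480)
v' = v + a·dt = (1.8560, 1.8380, 0.6660)
gyro term ω×Iω = (0.0360, 0.0020, -0.0240)
α = I⁻¹(τ − ω×Iω) = (0.6267, -0.8100, -0.4714)
ω' = ω + α·dt = (-0.3499, 1.1352, -0.5377)
2q̇ = q⊗(0,ω) = (-0.4283318, 0.6359146, -0.9773943, 0.5539361)
q' = normalize(q + ½dt·q⊗(0,ω)) = (-0.9369, 0.0279, 0.1864, -0.2943)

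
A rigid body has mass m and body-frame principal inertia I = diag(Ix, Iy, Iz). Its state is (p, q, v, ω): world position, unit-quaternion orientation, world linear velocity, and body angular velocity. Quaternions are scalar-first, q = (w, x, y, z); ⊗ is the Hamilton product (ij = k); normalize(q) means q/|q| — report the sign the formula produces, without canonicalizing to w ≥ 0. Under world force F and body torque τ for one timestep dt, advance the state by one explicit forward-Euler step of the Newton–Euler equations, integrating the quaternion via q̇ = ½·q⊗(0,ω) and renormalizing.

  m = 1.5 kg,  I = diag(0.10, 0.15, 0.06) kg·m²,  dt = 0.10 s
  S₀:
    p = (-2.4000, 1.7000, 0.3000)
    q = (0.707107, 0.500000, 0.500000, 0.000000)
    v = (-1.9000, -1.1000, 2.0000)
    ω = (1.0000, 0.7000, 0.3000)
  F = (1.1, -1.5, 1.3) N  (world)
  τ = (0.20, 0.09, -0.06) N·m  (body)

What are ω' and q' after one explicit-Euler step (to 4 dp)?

ω' = (1.2189, 0.7520, 0.1417)
q' = (0.6633, 0.5418, 0.5162, 0.0031)

angular accel α = (2.1890, 0.5200, -1.5833)
ω + α·dt = (1.2189, 0.7520, 0.1417)
2q̇ = q⊗(0,ω) = (-0.8500000, 0.8571070, 0.3449749, 0.0621321)
q' = normalize(q + ½dt·q⊗(0,ω)) = (0.6633, 0.5418, 0.5162, 0.0031)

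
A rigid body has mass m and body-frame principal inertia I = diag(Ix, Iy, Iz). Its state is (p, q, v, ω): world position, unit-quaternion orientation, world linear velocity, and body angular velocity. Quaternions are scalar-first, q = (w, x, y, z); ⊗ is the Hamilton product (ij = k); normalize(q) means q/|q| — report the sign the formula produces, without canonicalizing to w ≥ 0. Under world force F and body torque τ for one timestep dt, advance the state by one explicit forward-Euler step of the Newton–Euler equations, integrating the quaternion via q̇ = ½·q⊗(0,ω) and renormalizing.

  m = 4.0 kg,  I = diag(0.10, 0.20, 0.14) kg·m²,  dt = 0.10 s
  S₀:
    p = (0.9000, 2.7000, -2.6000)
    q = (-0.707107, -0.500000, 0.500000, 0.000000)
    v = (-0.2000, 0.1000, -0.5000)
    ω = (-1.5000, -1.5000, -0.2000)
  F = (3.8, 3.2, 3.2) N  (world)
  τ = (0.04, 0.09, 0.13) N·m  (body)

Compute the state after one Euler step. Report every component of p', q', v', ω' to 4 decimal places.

p' = (0.8800, 2.7100, -2.6500)
q' = (-0.7031, -0.4494, 0.5449, 0.0816)
v' = (-0.1050, 0.1800, -0.4200)
ω' = (-1.4420, -1.4490, -0.2679)

gyro term ω×Iω = (-0.0180, -0.0120, 0.2250)
(τ − ω×Iω)/I = (0.5800, 0.5100, -0.6786)
ω + α·dt = (-1.4420, -1.4490, -0.2679)
Hamilton product q⊗(0,ω) = (0.0000000, 0.9606605, 0.9606605, 1.6414214)
q + ½dt·q⊗(0,ω), renormalized = (-0.7031, -0.4494, 0.5449, 0.0816)
a = F/m = (0.9500, 0.8000, 0.8000)
p + v·dt = (0.8800, 2.7100, -2.6500)
v + (F/m)dt = (-0.1050, 0.1800, -0.4200)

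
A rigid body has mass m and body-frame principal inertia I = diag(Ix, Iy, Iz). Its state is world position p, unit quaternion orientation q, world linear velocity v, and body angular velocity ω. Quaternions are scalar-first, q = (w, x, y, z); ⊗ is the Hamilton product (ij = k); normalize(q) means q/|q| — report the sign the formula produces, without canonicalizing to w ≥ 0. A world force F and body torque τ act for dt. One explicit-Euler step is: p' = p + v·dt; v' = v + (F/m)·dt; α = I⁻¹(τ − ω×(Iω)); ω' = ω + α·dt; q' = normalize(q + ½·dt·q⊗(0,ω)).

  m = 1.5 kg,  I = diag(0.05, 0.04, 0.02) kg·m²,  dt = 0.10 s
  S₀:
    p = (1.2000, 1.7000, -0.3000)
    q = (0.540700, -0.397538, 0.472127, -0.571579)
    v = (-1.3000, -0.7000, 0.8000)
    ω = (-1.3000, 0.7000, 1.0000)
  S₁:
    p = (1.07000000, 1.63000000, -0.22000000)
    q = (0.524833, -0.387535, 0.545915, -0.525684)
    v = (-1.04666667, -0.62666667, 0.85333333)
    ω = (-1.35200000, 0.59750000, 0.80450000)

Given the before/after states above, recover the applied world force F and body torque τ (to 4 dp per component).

F = (3.8000, 1.1000, 0.8000)
τ = (-0.0400, -0.0800, -0.0300)

ω₁ − ω₀ = (-0.05200000, -0.10250000, -0.19550000)
precession coupling = (-0.0140, -0.0390, 0.0091)
applied torque τ = (-0.0400, -0.0800, -0.0300)
Δv = v₁−v₀ = (0.25333333, 0.07333333, 0.05333333)
F = m·Δv/dt = (3.8000, 1.1000, 0.8000)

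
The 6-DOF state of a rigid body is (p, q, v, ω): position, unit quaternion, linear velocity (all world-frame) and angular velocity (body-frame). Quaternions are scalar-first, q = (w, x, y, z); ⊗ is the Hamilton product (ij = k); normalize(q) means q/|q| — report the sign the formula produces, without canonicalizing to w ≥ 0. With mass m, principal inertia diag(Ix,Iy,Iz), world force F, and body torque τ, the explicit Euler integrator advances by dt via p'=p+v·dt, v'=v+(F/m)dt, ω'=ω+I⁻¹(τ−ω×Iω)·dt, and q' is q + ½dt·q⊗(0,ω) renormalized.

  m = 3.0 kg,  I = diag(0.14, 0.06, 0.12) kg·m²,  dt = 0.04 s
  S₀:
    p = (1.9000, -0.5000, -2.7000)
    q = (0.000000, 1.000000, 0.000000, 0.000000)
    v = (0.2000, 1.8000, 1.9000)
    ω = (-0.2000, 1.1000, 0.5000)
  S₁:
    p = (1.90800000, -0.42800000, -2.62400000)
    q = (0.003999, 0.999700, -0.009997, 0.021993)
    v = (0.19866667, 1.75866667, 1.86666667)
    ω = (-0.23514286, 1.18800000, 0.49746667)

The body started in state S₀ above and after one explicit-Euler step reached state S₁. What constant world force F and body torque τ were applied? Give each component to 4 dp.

F = (-0.1000, -3.1000, -2.5000)
τ = (-0.0900, 0.1300, 0.0100)

v₁ − v₀ = (-0.00133333, -0.04133333, -0.03333333)
m·(v₁−v₀)/dt = (-0.1000, -3.1000, -2.5000)
ω₁ − ω₀ = (-0.03514286, 0.08800000, -0.00253333)
ω₀×(Iω₀) = (0.0330, -0.0020, 0.0176)
I·α + gyro = (-0.0900, 0.1300, 0.0100)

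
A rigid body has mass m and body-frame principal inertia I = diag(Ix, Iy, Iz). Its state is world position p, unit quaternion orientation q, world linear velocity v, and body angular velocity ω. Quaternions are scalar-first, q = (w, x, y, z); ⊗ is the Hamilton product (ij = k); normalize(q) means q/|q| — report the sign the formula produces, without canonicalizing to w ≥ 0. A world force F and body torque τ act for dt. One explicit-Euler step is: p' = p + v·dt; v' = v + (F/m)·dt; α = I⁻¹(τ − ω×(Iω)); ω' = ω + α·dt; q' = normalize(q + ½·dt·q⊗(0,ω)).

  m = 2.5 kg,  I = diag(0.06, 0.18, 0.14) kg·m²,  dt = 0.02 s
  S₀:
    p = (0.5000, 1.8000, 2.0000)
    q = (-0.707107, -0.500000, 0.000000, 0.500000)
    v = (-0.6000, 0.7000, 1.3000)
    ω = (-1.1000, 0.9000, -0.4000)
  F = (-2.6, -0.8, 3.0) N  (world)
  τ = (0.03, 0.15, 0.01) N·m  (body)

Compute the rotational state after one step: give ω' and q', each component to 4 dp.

(τ − ω×Iω)/I = (0.2600, 1.0289, 0.9200)
new body rate ω' = (-1.0948, 0.9206, -0.3816)
Hamilton product q⊗(0,ω) = (-0.3500000, 0.3278177, -1.3863963, -0.1671572)
q + ½dt·q⊗(0,ω), renormalized = (-0.7105, -0.4967, -0.0139, 0.4983)

ω' = (-1.0948, 0.9206, -0.3816)
q' = (-0.7105, -0.4967, -0.0139, 0.4983)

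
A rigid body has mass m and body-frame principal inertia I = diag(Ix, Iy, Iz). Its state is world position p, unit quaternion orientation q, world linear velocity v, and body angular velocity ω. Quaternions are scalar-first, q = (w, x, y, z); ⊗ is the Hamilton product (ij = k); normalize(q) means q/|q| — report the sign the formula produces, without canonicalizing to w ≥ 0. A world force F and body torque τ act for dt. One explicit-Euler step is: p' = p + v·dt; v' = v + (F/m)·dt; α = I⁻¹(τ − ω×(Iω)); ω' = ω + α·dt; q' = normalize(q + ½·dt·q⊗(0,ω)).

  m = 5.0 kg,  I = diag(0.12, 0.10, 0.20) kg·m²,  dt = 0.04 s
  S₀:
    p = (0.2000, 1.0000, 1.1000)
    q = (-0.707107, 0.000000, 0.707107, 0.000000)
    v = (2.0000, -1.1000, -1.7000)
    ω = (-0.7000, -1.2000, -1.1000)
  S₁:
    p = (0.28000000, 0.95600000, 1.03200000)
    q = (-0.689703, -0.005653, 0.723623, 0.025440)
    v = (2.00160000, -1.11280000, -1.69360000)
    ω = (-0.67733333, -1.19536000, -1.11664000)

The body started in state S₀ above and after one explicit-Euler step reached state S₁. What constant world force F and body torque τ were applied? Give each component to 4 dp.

F = (0.2000, -1.6000, 0.8000)
τ = (0.2000, -0.0500, -0.1000)

Δω = ω₁−ω₀ = (0.02266667, 0.00464000, -0.01664000)
τ = I·(Δω/dt) + ω₀×(Iω₀) = (0.2000, -0.0500, -0.1000)
velocity change Δv = (0.00160000, -0.01280000, 0.00640000)
applied force F = (0.2000, -1.6000, 0.8000)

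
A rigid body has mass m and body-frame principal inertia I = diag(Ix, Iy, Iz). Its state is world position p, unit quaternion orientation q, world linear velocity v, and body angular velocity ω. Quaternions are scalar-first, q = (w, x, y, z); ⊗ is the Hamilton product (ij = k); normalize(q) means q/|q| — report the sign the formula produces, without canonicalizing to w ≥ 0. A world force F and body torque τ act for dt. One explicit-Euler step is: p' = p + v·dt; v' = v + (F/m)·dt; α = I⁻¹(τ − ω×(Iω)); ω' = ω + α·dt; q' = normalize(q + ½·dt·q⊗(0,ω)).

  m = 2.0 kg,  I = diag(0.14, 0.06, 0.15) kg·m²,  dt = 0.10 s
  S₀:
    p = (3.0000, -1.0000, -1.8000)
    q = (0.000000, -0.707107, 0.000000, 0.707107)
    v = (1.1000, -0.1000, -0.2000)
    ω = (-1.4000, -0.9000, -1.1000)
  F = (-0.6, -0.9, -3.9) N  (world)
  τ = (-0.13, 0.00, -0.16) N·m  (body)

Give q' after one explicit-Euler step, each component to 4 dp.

q⊗(0,ω) = (-0.2121321, 0.6363963, -1.7677675, 0.6363963)
updated quaternion q' = (-0.0106, -0.6720, -0.0880, 0.7353)

q' = (-0.0106, -0.6720, -0.0880, 0.7353)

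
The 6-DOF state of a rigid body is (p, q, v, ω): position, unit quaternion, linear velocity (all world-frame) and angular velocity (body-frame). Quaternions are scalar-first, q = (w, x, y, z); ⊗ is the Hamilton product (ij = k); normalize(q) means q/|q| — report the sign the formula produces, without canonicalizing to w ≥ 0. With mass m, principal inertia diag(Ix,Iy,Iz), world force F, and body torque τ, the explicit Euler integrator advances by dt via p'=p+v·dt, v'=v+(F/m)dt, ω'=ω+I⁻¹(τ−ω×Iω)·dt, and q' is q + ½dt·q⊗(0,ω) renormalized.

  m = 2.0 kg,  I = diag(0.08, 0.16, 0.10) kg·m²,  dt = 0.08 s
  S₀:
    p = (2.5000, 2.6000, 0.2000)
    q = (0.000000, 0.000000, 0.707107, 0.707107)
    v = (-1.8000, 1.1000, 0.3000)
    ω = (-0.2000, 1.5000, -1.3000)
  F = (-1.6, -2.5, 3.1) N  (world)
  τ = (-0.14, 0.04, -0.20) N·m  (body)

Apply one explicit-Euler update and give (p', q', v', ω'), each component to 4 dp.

p' = (2.3560, 2.6880, 0.2240)
q' = (-0.0056, -0.0789, 0.6992, 0.7105)
v' = (-1.8640, 1.0000, 0.4240)
ω' = (-0.4570, 1.5226, -1.4408)

precession coupling ω×(Iω) = (0.1170, -0.0052, -0.0240)
angular accel α = (-3.2125, 0.2825, -1.7600)
ω' = ω + α·dt = (-0.4570, 1.5226, -1.4408)
2q̇ = q⊗(0,ω) = (-0.1414214, -1.9798996, -0.1414214, 0.1414214)
updated quaternion q' = (-0.0056, -0.0789, 0.6992, 0.7105)
p + v·dt = (2.3560, 2.6880, 0.2240)
v' = v + a·dt = (-1.8640, 1.0000, 0.4240)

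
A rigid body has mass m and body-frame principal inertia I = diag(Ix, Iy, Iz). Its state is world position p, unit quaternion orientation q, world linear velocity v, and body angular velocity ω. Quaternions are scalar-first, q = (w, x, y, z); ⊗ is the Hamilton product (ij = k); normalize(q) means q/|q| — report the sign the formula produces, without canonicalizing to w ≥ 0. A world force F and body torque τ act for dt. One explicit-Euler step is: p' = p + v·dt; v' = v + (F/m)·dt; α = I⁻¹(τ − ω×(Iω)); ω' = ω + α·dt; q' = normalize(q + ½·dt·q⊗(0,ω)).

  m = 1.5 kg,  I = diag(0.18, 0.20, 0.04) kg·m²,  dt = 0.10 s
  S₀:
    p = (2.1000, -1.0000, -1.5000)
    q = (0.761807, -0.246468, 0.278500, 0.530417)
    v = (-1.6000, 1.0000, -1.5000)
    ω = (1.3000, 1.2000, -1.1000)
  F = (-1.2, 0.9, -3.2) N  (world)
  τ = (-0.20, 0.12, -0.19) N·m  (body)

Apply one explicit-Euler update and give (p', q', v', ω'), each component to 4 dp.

ω×(Iω) gyroscopic = (0.2112, -0.2002, 0.0312)
angular accel α = (-2.2844, 1.6010, -5.5300)
ω' = ω + α·dt = (1.0716, 1.3601, -1.6530)
Hamilton product q⊗(0,ω) = (0.5696671, 0.0474987, 1.3325957, -1.4957993)
q' = normalize(q + ½dt·q⊗(0,ω)) = (0.7860, -0.2428, 0.3433, 0.4532)
new position p' = (1.9400, -0.9000, -1.6500)
v + (F/m)dt = (-1.6800, 1.0600, -1.7133)

p' = (1.9400, -0.9000, -1.6500)
q' = (0.7860, -0.2428, 0.3433, 0.4532)
v' = (-1.6800, 1.0600, -1.7133)
ω' = (1.0716, 1.3601, -1.6530)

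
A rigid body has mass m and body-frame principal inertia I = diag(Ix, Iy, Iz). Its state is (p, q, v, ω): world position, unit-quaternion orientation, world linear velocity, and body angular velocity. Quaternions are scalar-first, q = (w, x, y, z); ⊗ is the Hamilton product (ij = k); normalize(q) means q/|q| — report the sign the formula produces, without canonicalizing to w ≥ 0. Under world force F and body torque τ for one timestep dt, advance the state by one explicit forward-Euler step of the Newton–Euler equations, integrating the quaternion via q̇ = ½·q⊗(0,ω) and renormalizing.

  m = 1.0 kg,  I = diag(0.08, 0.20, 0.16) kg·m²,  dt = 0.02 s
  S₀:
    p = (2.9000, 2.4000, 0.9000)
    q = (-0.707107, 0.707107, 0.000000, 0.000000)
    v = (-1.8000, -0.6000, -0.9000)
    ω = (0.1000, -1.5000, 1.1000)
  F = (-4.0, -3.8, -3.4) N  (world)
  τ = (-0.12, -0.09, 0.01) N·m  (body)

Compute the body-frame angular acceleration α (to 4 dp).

precession coupling ω×(Iω) = (0.0660, -0.0088, -0.0180)
α = I⁻¹(τ − ω×Iω) = (-2.3250, -0.4060, 0.1750)

α = (-2.3250, -0.4060, 0.1750)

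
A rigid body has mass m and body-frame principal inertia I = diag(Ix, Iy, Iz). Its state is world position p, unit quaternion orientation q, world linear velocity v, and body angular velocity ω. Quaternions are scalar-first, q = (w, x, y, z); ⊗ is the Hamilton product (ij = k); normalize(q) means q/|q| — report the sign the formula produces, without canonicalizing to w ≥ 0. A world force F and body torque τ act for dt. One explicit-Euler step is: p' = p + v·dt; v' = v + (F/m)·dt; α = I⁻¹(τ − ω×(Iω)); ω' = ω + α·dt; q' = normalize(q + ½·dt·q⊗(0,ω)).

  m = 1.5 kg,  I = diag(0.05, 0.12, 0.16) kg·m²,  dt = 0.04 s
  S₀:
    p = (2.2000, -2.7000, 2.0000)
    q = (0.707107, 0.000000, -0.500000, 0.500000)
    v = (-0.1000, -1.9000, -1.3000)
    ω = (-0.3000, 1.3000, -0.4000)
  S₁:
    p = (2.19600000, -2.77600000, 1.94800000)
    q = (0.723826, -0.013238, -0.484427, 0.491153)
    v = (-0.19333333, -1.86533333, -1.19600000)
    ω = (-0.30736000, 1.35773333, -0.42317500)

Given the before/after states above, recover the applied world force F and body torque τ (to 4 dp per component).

F = (-3.5000, 1.3000, 3.9000)
τ = (-0.0300, 0.1600, -0.1200)

Δω = ω₁−ω₀ = (-0.00736000, 0.05773333, -0.02317500)
ω₀×(Iω₀) = (-0.0208, -0.0132, -0.0273)
τ = I·(Δω/dt) + ω₀×(Iω₀) = (-0.0300, 0.1600, -0.1200)
v₁ − v₀ = (-0.09333333, 0.03466667, 0.10400000)
applied force F = (-3.5000, 1.3000, 3.9000)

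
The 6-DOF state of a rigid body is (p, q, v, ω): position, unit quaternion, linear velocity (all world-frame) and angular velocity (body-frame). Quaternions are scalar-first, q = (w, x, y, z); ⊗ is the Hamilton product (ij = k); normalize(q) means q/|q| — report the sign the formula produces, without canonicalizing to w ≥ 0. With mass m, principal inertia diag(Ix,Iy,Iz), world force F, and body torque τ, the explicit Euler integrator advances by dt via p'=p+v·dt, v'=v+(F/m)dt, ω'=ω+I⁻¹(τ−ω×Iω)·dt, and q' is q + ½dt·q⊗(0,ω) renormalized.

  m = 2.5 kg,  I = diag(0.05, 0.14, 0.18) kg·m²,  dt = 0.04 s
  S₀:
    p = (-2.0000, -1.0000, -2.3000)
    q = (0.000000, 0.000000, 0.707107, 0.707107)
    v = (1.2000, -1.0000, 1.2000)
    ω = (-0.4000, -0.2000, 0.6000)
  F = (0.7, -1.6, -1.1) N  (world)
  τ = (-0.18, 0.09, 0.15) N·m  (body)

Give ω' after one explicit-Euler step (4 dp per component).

ω×(Iω) gyroscopic = (-0.0048, 0.0312, 0.0072)
α = I⁻¹(τ − ω×Iω) = (-3.5040, 0.4200, 0.7933)
ω' = ω + α·dt = (-0.5402, -0.1832, 0.6317)

ω' = (-0.5402, -0.1832, 0.6317)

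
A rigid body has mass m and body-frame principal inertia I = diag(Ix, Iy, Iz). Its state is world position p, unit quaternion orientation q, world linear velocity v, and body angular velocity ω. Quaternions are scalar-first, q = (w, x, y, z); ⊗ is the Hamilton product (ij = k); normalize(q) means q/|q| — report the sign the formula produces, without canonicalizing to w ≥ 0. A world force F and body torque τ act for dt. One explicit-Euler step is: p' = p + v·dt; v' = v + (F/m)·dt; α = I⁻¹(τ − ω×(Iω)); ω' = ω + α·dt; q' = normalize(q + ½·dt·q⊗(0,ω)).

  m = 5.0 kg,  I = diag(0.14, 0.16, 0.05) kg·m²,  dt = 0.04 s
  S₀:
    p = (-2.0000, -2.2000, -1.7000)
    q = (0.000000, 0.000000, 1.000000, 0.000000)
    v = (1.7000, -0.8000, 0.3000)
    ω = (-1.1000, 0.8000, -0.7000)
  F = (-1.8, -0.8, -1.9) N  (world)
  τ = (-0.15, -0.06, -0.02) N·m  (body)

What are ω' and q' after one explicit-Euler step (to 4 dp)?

ω×(Iω) gyroscopic = (0.0616, 0.0693, -0.0176)
angular accel α = (-1.5114, -0.8081, -0.0480)
ω + α·dt = (-1.1605, 0.7677, -0.7019)
Hamilton product q⊗(0,ω) = (-0.8000000, -0.7000000, 0.0000000, 1.1000000)
q' = normalize(q + ½dt·q⊗(0,ω)) = (-0.0160, -0.0140, 0.9995, 0.0220)

ω' = (-1.1605, 0.7677, -0.7019)
q' = (-0.0160, -0.0140, 0.9995, 0.0220)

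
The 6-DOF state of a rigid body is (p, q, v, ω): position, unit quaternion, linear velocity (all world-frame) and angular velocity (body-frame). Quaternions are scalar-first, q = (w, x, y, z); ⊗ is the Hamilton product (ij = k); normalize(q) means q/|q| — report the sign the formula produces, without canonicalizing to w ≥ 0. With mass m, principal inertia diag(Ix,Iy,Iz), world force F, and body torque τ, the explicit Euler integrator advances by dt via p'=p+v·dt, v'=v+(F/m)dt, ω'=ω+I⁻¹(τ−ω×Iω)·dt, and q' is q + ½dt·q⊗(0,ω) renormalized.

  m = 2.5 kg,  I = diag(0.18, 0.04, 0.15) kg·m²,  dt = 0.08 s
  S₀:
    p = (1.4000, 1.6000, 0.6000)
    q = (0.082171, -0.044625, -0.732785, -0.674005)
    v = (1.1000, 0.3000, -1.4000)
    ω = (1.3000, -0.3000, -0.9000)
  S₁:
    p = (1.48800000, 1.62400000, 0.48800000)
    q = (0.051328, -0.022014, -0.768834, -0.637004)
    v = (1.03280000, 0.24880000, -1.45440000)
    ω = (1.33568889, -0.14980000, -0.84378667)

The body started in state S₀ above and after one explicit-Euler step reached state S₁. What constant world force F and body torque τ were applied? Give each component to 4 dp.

F = (-2.1000, -1.6000, -1.7000)
τ = (0.1100, 0.0400, 0.1600)

ω₁ − ω₀ = (0.03568889, 0.15020000, 0.05621333)
applied torque τ = (0.1100, 0.0400, 0.1600)
v₁ − v₀ = (-0.06720000, -0.05120000, -0.05440000)
F = m·Δv/dt = (-2.1000, -1.6000, -1.7000)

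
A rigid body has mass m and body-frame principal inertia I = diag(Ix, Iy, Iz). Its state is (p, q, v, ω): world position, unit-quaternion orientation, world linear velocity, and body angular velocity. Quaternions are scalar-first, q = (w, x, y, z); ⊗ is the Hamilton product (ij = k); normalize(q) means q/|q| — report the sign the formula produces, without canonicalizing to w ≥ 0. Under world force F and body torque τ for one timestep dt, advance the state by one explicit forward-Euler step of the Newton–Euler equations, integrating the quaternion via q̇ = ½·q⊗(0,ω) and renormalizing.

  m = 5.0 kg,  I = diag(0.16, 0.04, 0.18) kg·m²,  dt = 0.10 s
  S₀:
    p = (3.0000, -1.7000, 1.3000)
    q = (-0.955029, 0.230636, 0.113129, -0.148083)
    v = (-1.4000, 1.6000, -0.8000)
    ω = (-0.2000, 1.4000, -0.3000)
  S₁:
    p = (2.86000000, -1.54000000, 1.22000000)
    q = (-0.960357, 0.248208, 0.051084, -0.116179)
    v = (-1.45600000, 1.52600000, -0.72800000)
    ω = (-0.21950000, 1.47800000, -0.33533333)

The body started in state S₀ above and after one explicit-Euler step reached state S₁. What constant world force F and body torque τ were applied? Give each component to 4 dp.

F = (-2.8000, -3.7000, 3.6000)
τ = (-0.0900, 0.0300, -0.0300)

Δv = v₁−v₀ = (-0.05600000, -0.07400000, 0.07200000)
F = m·Δv/dt = (-2.8000, -3.7000, 3.6000)
ω₁ − ω₀ = (-0.01950000, 0.07800000, -0.03533333)
applied torque τ = (-0.0900, 0.0300, -0.0300)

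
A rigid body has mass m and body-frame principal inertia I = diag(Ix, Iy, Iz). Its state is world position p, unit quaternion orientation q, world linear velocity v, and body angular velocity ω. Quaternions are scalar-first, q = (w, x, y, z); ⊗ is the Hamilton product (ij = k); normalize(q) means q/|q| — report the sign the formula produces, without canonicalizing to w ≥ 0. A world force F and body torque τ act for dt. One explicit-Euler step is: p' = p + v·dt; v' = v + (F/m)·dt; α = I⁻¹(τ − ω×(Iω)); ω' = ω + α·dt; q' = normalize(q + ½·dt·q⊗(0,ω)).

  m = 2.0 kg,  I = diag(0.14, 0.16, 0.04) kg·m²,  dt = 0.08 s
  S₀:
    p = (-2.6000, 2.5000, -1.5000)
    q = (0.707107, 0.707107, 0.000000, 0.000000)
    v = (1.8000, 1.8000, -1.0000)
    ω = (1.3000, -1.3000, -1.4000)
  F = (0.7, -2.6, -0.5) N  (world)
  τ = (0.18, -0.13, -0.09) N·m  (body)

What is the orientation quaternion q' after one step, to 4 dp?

q' = (0.6675, 0.7407, 0.0028, -0.0760)

Hamilton product q⊗(0,ω) = (-0.9192391, 0.9192391, 0.0707107, -1.9091889)
q' = normalize(q + ½dt·q⊗(0,ω)) = (0.6675, 0.7407, 0.0028, -0.0760)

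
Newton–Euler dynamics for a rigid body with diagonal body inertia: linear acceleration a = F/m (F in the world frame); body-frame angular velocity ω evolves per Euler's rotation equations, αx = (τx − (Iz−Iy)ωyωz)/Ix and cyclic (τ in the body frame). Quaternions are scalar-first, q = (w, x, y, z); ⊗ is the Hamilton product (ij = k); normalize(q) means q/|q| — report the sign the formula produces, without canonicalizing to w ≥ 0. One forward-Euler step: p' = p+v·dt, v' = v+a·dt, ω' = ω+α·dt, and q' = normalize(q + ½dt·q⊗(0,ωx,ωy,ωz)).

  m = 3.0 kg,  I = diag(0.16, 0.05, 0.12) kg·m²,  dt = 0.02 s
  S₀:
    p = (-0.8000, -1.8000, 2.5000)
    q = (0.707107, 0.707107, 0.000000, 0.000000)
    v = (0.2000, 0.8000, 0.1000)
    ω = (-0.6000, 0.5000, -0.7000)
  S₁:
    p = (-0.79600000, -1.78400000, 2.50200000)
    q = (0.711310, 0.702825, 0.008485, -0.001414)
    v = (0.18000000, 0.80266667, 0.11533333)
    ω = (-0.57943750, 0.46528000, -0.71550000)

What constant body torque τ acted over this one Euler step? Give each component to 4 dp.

τ = (0.1400, -0.0700, -0.0600)

rate change Δω = (0.02056250, -0.03472000, -0.01550000)
ω₀×(Iω₀) = (-0.0245, 0.0168, 0.0330)
applied torque τ = (0.1400, -0.0700, -0.0600)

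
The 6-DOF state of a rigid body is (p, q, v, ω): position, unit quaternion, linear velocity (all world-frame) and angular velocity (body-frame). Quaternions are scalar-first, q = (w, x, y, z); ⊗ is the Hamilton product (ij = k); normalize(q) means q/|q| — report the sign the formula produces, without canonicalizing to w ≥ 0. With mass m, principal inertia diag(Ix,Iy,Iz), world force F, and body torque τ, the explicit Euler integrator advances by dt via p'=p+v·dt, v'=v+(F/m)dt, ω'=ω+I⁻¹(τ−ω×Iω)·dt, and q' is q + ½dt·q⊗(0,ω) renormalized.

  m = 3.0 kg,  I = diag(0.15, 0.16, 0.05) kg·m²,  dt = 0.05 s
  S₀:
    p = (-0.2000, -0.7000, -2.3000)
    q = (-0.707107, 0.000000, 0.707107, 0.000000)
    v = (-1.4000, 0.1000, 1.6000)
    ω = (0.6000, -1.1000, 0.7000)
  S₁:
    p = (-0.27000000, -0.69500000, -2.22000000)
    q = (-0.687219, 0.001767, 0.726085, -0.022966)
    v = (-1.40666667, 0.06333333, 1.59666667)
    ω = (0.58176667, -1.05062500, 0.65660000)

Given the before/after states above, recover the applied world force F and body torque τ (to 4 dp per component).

Δv = v₁−v₀ = (-0.00666667, -0.03666667, -0.00333333)
F = m·Δv/dt = (-0.4000, -2.2000, -0.2000)
Δω = ω₁−ω₀ = (-0.01823333, 0.04937500, -0.04340000)
τ = I·(Δω/dt) + ω₀×(Iω₀) = (0.0300, 0.2000, -0.0500)

F = (-0.4000, -2.2000, -0.2000)
τ = (0.0300, 0.2000, -0.0500)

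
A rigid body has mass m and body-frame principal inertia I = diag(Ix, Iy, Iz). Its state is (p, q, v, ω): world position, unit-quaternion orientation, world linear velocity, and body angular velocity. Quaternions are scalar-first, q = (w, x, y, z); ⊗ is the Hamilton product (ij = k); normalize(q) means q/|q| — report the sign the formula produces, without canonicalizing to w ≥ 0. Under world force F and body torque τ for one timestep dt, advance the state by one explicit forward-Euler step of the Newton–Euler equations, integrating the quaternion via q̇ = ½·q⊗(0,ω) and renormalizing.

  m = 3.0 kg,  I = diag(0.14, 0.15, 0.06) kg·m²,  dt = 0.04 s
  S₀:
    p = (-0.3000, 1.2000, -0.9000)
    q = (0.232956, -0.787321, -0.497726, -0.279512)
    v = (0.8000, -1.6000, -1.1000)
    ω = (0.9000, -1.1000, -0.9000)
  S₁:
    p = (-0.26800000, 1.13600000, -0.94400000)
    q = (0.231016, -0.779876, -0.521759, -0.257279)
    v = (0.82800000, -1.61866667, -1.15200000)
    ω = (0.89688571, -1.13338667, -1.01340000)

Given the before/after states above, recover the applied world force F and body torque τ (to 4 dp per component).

v₁ − v₀ = (0.02800000, -0.01866667, -0.05200000)
m·(v₁−v₀)/dt = (2.1000, -1.4000, -3.9000)
Δω = ω₁−ω₀ = (-0.00311429, -0.03338667, -0.11340000)
precession coupling = (-0.0891, -0.0648, -0.0099)
applied torque τ = (-0.1000, -0.1900, -0.1800)

F = (2.1000, -1.4000, -3.9000)
τ = (-0.1000, -0.1900, -0.1800)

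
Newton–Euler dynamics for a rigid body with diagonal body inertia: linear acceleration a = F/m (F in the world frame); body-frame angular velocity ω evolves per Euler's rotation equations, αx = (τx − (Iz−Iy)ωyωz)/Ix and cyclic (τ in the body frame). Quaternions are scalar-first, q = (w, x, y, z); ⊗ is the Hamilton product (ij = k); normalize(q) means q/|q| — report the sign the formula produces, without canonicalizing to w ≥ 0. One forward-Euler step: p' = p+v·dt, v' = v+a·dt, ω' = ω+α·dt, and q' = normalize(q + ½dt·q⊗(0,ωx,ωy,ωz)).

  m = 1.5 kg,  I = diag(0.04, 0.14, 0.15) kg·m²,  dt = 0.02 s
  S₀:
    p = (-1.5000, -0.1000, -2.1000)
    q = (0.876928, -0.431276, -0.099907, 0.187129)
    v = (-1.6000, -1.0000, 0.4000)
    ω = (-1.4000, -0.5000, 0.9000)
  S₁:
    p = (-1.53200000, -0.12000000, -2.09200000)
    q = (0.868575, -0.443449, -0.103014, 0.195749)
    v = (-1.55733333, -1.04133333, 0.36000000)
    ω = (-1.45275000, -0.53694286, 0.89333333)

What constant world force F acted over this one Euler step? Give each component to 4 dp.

velocity change Δv = (0.04266667, -0.04133333, -0.04000000)
F = m·Δv/dt = (3.2000, -3.1000, -3.0000)

F = (3.2000, -3.1000, -3.0000)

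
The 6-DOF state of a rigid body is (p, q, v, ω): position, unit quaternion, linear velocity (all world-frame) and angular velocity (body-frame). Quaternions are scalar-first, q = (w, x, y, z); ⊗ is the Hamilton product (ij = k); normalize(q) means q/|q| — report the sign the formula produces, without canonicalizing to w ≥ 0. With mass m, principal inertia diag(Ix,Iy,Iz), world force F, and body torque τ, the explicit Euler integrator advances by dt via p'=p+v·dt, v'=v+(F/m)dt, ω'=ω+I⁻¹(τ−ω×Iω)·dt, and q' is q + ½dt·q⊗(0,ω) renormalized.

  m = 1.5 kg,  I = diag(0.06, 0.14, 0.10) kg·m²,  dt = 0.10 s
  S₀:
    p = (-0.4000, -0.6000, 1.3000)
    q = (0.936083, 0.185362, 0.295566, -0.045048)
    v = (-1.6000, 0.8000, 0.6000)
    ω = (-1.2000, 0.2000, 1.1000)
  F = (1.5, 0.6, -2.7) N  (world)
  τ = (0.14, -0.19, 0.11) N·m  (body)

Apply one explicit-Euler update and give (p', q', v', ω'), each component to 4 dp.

p' = (-0.5600, -0.5200, 1.3600)
q' = (0.9436, 0.1454, 0.2964, 0.0259)
v' = (-1.5000, 0.8400, 0.4200)
ω' = (-0.9520, 0.0266, 1.2292)

p' = p + v·dt = (-0.5600, -0.5200, 1.3600)
v + (F/m)dt = (-1.5000, 0.8400, 0.4200)
α = I⁻¹(τ − ω×Iω) = (2.4800, -1.7343, 1.2920)
new body rate ω' = (-0.9520, 0.0266, 1.2292)
q⊗(0,ω) = (0.2128740, -0.7891674, 0.0373760, 1.4214429)
q' = normalize(q + ½dt·q⊗(0,ω)) = (0.9436, 0.1454, 0.2964, 0.0259)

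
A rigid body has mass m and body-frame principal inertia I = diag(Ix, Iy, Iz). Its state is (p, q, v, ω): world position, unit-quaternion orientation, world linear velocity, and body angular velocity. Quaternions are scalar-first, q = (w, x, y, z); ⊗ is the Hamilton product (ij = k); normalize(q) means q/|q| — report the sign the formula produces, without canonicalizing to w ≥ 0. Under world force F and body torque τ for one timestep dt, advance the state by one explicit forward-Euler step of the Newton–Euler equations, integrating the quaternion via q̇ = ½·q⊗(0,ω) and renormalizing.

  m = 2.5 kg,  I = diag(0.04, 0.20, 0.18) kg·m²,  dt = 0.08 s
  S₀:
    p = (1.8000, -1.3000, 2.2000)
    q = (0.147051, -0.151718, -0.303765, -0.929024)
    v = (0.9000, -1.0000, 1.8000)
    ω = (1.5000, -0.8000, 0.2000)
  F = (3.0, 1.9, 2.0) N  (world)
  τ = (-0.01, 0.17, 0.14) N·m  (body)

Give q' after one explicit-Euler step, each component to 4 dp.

Hamilton product q⊗(0,ω) = (0.1703698, -0.5833957, -1.4808332, 0.6064321)
q + ½dt·q⊗(0,ω), renormalized = (0.1535, -0.1746, -0.3622, -0.9027)

q' = (0.1535, -0.1746, -0.3622, -0.9027)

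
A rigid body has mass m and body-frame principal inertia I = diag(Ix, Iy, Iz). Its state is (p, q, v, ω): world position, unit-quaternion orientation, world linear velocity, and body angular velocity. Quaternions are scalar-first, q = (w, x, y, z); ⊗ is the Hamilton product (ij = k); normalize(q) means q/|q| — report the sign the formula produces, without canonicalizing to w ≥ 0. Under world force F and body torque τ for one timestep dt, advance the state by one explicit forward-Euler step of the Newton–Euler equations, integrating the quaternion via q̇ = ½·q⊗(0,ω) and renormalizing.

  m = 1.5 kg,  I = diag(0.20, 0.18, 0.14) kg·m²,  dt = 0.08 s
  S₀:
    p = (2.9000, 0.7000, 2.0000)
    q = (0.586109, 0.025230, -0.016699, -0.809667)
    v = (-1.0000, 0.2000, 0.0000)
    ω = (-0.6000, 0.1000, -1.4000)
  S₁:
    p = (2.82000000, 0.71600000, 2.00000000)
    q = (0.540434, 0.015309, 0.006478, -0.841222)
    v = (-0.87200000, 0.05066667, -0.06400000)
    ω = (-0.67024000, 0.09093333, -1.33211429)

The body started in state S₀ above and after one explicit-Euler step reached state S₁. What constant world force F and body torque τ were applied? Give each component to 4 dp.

F = (2.4000, -2.8000, -1.2000)
τ = (-0.1700, 0.0300, 0.1200)

Δω = ω₁−ω₀ = (-0.07024000, -0.00906667, 0.06788571)
τ = I·(Δω/dt) + ω₀×(Iω₀) = (-0.1700, 0.0300, 0.1200)
velocity change Δv = (0.12800000, -0.14933333, -0.06400000)
m·(v₁−v₀)/dt = (2.4000, -2.8000, -1.2000)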